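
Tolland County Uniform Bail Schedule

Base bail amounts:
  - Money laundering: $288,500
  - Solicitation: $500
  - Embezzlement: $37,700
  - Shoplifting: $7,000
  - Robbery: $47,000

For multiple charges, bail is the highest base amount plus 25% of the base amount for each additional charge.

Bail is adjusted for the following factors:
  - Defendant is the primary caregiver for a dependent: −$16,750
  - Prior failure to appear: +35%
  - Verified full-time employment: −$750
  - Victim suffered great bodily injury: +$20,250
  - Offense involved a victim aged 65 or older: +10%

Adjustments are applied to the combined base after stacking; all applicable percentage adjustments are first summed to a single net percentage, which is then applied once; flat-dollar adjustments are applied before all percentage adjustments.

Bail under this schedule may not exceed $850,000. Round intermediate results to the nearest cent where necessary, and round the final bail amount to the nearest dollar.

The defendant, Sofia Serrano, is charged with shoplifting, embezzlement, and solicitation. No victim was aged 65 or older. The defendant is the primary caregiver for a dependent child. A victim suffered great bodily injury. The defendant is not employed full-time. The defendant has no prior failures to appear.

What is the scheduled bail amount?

Base amounts from the schedule: shoplifting $7,000; embezzlement $37,700; solicitation $500.
Stacking rule: highest base plus 25% of each additional charge. Highest is embezzlement at $37,700. Additional: $7,000 × 25% = $1,750; $500 × 25% = $125. Combined base = $37,700 + $1,875 = $39,575.
Defendant is the primary caregiver for a dependent (−$16,750 flat): $39,575 − $16,750 = $22,825.
Victim suffered great bodily injury (+$20,250 flat): $22,825 + $20,250 = $43,075.
$43,075 is within the $850,000 maximum.

$43,075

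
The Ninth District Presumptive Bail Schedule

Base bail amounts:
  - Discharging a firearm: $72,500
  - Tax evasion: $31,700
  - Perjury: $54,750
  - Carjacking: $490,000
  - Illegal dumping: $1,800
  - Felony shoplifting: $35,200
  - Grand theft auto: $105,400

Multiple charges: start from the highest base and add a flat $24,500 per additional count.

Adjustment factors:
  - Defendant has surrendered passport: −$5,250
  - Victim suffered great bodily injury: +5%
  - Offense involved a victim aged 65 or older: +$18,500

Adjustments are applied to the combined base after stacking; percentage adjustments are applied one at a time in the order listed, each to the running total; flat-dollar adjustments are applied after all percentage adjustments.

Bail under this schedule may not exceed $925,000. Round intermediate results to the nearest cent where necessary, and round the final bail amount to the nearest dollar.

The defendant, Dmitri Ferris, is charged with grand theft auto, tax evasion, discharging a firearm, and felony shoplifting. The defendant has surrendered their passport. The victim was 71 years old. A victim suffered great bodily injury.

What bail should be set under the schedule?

$201,095

Base amounts from the schedule: grand theft auto $105,400; tax evasion $31,700; discharging a firearm $72,500; felony shoplifting $35,200.
Stacking rule: highest base plus $24,500 per additional charge. Highest is grand theft auto at $105,400; 3 additional charges → +$73,500. Combined base = $178,900.
Victim suffered great bodily injury (+5%): $178,900 × 1.05 = $187,845.
Defendant has surrendered passport (−$5,250 flat): $187,845 − $5,250 = $182,595.
Offense involved a victim aged 65 or older (+$18,500 flat): $182,595 + $18,500 = $201,095.
$201,095 is within the $925,000 maximum.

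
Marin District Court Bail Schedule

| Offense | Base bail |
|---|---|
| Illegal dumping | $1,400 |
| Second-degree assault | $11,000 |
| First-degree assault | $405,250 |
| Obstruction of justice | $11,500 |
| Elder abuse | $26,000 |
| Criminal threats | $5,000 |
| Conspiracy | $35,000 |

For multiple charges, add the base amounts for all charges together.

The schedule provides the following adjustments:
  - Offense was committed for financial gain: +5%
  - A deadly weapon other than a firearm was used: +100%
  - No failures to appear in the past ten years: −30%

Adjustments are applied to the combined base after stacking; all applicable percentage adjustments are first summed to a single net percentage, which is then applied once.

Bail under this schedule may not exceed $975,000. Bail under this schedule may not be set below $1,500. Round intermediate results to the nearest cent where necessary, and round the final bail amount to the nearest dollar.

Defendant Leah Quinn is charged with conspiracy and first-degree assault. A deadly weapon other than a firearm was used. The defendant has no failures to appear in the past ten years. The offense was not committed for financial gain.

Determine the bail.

Base amounts from the schedule: conspiracy $35,000; first-degree assault $405,250.
Stacking rule: sum of all bases. $35,000 + $405,250 = $440,250.
Net percentage adjustment: +100% −30% = +70%. $440,250 × 1.7 = $748,425.
$748,425 is within the $975,000 maximum.
$748,425 is at or above the $1,500 minimum.

$748,425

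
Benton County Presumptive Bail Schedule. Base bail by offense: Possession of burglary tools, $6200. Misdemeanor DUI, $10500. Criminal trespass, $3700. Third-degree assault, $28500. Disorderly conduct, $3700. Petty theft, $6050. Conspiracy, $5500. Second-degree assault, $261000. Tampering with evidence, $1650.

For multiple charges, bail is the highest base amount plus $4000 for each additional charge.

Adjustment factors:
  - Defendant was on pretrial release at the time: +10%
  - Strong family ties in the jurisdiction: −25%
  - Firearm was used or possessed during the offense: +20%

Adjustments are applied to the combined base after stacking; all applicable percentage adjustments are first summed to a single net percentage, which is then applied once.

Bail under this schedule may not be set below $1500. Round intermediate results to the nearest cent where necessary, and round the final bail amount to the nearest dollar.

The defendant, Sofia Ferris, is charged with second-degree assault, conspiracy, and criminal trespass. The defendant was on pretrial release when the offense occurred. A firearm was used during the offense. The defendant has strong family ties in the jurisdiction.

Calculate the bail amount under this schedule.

$282450

Base amounts from the schedule: second-degree assault $261000; conspiracy $5500; criminal trespass $3700.
Stacking rule: highest base plus $4000 per additional charge. Highest is second-degree assault at $261000; 2 additional charges → +$8000. Combined base = $269000.
Net percentage adjustment: +10% −25% +20% = +5%. $269000 × 1.05 = $282450.
$282450 is at or above the $1500 minimum.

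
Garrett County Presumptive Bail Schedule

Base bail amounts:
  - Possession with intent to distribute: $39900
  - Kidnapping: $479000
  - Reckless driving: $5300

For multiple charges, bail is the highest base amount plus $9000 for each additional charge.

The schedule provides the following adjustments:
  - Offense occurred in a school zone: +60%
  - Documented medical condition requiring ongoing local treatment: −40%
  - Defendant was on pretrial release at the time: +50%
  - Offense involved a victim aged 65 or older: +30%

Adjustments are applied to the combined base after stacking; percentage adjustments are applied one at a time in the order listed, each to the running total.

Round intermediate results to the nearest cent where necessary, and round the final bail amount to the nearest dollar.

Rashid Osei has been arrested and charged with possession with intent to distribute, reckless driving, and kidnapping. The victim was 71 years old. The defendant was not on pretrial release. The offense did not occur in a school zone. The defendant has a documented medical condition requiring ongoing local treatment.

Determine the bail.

$387660

Base amounts from the schedule: possession with intent to distribute $39900; reckless driving $5300; kidnapping $479000.
Stacking rule: highest base plus $9000 per additional charge. Highest is kidnapping at $479000; 2 additional charges → +$18000. Combined base = $497000.
Documented medical condition requiring ongoing local treatment (−40%): $497000 × 0.6 = $298200.
Offense involved a victim aged 65 or older (+30%): $298200 × 1.3 = $387660.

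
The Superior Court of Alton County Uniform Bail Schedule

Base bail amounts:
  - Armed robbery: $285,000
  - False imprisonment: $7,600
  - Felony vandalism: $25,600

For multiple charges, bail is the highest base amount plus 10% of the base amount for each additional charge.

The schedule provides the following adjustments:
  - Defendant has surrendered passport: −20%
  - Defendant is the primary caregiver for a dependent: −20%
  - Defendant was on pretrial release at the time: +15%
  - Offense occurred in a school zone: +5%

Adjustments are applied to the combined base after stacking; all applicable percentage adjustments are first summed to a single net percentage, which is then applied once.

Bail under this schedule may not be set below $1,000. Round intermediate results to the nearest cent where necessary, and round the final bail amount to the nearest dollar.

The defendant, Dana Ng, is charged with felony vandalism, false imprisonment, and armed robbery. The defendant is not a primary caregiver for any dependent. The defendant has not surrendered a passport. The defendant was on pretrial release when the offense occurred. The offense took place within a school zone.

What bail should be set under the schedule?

Base amounts from the schedule: felony vandalism $25,600; false imprisonment $7,600; armed robbery $285,000.
Stacking rule: highest base plus 10% of each additional charge. Highest is armed robbery at $285,000. Additional: $25,600 × 10% = $2,560; $7,600 × 10% = $760. Combined base = $285,000 + $3,320 = $288,320.
Net percentage adjustment: +15% +5% = +20%. $288,320 × 1.2 = $345,984.
$345,984 is at or above the $1,000 minimum.

$345,984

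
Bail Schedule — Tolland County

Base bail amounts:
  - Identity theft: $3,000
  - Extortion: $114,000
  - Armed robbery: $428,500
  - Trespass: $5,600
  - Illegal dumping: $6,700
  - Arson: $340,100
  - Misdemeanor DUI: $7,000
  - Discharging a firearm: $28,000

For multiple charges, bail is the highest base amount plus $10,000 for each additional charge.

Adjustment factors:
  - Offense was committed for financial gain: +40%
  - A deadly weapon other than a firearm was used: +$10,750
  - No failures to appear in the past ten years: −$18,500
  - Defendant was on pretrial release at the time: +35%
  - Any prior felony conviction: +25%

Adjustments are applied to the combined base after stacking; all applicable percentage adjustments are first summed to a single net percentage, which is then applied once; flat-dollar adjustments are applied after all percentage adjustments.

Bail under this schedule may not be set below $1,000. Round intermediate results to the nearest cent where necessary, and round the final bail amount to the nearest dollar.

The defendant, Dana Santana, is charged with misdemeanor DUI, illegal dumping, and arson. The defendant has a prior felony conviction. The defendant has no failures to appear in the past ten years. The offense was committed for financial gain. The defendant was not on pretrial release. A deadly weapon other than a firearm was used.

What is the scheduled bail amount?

$586,415

Base amounts from the schedule: misdemeanor DUI $7,000; illegal dumping $6,700; arson $340,100.
Stacking rule: highest base plus $10,000 per additional charge. Highest is arson at $340,100; 2 additional charges → +$20,000. Combined base = $360,100.
Net percentage adjustment: +40% +25% = +65%. $360,100 × 1.65 = $594,165.
A deadly weapon other than a firearm was used (+$10,750 flat): $594,165 + $10,750 = $604,915.
No failures to appear in the past ten years (−$18,500 flat): $604,915 − $18,500 = $586,415.
$586,415 is at or above the $1,000 minimum.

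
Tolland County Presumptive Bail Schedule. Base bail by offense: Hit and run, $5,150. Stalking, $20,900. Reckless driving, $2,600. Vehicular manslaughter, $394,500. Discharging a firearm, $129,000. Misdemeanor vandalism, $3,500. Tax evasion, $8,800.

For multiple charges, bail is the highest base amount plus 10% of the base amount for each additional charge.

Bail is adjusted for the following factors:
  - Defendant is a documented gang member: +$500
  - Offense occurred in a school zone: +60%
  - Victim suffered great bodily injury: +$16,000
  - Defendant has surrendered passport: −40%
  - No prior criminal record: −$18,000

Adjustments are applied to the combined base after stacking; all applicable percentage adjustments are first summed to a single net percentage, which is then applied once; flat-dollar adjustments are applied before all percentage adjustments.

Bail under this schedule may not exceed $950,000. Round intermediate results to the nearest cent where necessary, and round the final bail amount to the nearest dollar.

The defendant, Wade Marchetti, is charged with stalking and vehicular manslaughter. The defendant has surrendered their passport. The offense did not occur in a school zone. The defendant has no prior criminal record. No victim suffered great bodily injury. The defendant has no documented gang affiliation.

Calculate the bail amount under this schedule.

$227,154

Base amounts from the schedule: stalking $20,900; vehicular manslaughter $394,500.
Stacking rule: highest base plus 10% of each additional charge. Highest is vehicular manslaughter at $394,500. Additional: $20,900 × 10% = $2,090. Combined base = $394,500 + $2,090 = $396,590.
No prior criminal record (−$18,000 flat): $396,590 − $18,000 = $378,590.
Defendant has surrendered passport (−40%): $378,590 × 0.6 = $227,154.
$227,154 is within the $950,000 maximum.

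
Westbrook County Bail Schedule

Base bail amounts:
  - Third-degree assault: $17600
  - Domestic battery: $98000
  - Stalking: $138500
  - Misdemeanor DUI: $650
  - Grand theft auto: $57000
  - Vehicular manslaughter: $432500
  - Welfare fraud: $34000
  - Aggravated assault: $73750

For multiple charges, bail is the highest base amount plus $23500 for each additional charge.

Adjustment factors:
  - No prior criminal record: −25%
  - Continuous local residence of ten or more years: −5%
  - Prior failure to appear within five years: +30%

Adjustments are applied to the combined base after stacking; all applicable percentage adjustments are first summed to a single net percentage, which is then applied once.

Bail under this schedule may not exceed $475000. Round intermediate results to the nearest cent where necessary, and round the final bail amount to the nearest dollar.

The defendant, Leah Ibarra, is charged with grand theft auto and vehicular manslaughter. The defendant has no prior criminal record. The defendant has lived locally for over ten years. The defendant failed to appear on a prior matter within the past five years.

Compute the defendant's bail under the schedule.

$456000

Base amounts from the schedule: grand theft auto $57000; vehicular manslaughter $432500.
Stacking rule: highest base plus $23500 per additional charge. Highest is vehicular manslaughter at $432500; 1 additional charge → +$23500. Combined base = $456000.
Net percentage adjustment: −25% −5% +30% = +0%. $456000 × 1 = $456000.
$456000 is within the $475000 maximum.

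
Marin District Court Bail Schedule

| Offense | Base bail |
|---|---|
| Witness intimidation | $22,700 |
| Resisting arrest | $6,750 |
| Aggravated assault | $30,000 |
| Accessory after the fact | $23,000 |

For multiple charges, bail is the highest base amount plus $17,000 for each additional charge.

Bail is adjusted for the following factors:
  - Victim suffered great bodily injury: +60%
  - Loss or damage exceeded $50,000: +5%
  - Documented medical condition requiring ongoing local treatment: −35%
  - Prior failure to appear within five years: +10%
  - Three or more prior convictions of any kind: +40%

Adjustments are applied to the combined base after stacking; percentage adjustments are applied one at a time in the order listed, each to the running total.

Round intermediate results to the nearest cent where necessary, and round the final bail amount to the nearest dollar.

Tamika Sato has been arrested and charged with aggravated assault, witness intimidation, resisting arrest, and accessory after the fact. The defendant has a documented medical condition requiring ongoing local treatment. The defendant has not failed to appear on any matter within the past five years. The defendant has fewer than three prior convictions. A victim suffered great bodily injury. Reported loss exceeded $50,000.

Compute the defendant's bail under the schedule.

Base amounts from the schedule: aggravated assault $30,000; witness intimidation $22,700; resisting arrest $6,750; accessory after the fact $23,000.
Stacking rule: highest base plus $17,000 per additional charge. Highest is aggravated assault at $30,000; 3 additional charges → +$51,000. Combined base = $81,000.
Victim suffered great bodily injury (+60%): $81,000 × 1.6 = $129,600.
Loss or damage exceeded $50,000 (+5%): $129,600 × 1.05 = $136,080.
Documented medical condition requiring ongoing local treatment (−35%): $136,080 × 0.65 = $88,452.

$88,452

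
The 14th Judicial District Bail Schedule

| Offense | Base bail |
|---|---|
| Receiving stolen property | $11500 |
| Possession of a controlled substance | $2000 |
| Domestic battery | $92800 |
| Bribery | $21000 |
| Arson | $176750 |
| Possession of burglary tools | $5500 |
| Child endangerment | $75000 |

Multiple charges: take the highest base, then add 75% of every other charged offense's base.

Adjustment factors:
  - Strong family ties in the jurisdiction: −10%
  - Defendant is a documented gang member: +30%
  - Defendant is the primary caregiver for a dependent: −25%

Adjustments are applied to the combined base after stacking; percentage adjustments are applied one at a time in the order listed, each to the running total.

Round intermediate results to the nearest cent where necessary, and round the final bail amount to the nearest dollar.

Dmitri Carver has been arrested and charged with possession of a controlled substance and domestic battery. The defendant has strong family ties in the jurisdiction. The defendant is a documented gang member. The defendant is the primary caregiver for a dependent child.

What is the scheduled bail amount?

$82748

Base amounts from the schedule: possession of a controlled substance $2000; domestic battery $92800.
Stacking rule: highest base plus 75% of each additional charge. Highest is domestic battery at $92800. Additional: $2000 × 75% = $1500. Combined base = $92800 + $1500 = $94300.
Strong family ties in the jurisdiction (−10%): $94300 × 0.9 = $84870.
Defendant is a documented gang member (+30%): $84870 × 1.3 = $110331.
Defendant is the primary caregiver for a dependent (−25%): $110331 × 0.75 = $82748.25.
Rounded to the nearest dollar: $82748.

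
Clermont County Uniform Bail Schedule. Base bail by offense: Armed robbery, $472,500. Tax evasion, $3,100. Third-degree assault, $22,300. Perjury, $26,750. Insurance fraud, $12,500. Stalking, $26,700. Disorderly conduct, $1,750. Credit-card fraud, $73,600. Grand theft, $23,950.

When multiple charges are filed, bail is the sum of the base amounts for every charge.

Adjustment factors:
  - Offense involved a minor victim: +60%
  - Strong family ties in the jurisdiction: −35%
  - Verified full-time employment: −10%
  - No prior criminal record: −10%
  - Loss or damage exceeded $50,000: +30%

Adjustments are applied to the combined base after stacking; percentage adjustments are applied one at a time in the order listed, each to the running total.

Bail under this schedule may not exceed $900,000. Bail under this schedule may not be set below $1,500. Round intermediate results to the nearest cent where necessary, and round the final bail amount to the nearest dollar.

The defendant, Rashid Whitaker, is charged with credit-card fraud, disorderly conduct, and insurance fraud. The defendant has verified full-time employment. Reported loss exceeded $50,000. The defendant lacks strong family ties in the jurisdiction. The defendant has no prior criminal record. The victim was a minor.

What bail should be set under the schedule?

Base amounts from the schedule: credit-card fraud $73,600; disorderly conduct $1,750; insurance fraud $12,500.
Stacking rule: sum of all bases. $73,600 + $1,750 + $12,500 = $87,850.
Offense involved a minor victim (+60%): $87,850 × 1.6 = $140,560.
Verified full-time employment (−10%): $140,560 × 0.9 = $126,504.
No prior criminal record (−10%): $126,504 × 0.9 = $113,853.60.
Loss or damage exceeded $50,000 (+30%): $113,853.60 × 1.3 = $148,009.68.
$148,009.68 is within the $900,000 maximum.
$148,009.68 is at or above the $1,500 minimum.
Rounded to the nearest dollar: $148,010.

$148,010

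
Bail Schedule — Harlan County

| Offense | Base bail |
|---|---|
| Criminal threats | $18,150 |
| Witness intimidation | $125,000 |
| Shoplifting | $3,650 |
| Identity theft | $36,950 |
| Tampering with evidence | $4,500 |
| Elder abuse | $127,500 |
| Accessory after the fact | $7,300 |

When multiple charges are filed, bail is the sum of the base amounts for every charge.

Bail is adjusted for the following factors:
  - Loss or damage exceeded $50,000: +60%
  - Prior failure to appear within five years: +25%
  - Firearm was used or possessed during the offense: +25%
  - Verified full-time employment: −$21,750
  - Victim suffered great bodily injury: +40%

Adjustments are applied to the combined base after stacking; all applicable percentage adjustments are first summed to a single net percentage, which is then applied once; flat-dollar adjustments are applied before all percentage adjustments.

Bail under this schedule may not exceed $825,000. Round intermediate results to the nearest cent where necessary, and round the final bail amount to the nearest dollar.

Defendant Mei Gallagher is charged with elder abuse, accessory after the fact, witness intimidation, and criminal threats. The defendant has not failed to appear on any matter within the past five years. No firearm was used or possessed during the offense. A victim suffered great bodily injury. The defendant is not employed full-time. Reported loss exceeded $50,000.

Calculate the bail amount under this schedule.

Base amounts from the schedule: elder abuse $127,500; accessory after the fact $7,300; witness intimidation $125,000; criminal threats $18,150.
Stacking rule: sum of all bases. $127,500 + $7,300 + $125,000 + $18,150 = $277,950.
Net percentage adjustment: +60% +40% = +100%. $277,950 × 2 = $555,900.
$555,900 is within the $825,000 maximum.

$555,900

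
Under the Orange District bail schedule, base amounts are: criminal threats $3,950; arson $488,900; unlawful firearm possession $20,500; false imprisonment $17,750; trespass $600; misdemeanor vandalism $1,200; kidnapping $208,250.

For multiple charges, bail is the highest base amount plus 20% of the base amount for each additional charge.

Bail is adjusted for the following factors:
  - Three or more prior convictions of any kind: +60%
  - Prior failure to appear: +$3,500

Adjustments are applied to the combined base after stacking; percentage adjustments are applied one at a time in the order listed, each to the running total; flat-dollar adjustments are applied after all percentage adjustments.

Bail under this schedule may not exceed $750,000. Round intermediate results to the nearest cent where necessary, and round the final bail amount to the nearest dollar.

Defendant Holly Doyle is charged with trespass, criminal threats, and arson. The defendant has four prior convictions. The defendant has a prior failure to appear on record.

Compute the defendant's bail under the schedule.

$750,000

Base amounts from the schedule: trespass $600; criminal threats $3,950; arson $488,900.
Stacking rule: highest base plus 20% of each additional charge. Highest is arson at $488,900. Additional: $600 × 20% = $120; $3,950 × 20% = $790. Combined base = $488,900 + $910 = $489,810.
Three or more prior convictions of any kind (+60%): $489,810 × 1.6 = $783,696.
Prior failure to appear (+$3,500 flat): $783,696 + $3,500 = $787,196.
Result $787,196 exceeds the maximum of $750,000; bail is capped at $750,000.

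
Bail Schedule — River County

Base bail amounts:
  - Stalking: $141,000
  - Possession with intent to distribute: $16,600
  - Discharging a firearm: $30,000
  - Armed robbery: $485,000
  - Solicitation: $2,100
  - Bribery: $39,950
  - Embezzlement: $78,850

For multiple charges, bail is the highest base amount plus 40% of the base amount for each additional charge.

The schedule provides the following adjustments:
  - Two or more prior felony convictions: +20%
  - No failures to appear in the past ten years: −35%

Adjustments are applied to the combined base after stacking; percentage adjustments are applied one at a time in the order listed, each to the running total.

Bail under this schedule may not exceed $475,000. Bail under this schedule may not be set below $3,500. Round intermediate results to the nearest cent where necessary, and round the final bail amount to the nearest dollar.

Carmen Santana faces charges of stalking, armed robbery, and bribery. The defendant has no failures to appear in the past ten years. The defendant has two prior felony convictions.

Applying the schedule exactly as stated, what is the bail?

$434,756

Base amounts from the schedule: stalking $141,000; armed robbery $485,000; bribery $39,950.
Stacking rule: highest base plus 40% of each additional charge. Highest is armed robbery at $485,000. Additional: $141,000 × 40% = $56,400; $39,950 × 40% = $15,980. Combined base = $485,000 + $72,380 = $557,380.
Two or more prior felony convictions (+20%): $557,380 × 1.2 = $668,856.
No failures to appear in the past ten years (−35%): $668,856 × 0.65 = $434,756.40.
$434,756.40 is within the $475,000 maximum.
$434,756.40 is at or above the $3,500 minimum.
Rounded to the nearest dollar: $434,756.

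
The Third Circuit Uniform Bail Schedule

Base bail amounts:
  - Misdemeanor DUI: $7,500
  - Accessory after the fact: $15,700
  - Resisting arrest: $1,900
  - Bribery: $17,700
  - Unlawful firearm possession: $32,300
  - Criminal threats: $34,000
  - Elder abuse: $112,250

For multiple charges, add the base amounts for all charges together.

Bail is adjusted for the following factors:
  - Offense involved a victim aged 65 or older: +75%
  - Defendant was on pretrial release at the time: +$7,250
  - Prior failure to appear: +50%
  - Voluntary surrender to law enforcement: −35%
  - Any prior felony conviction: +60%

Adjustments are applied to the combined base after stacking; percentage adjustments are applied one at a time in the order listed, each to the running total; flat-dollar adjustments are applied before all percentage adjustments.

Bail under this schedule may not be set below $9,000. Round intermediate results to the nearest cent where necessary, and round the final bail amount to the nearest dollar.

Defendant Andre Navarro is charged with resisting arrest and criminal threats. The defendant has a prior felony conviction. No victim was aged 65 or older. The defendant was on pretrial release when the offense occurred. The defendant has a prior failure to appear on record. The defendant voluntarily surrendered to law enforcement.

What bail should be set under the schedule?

$67,314

Base amounts from the schedule: resisting arrest $1,900; criminal threats $34,000.
Stacking rule: sum of all bases. $1,900 + $34,000 = $35,900.
Defendant was on pretrial release at the time (+$7,250 flat): $35,900 + $7,250 = $43,150.
Prior failure to appear (+50%): $43,150 × 1.5 = $64,725.
Voluntary surrender to law enforcement (−35%): $64,725 × 0.65 = $42,071.25.
Any prior felony conviction (+60%): $42,071.25 × 1.6 = $67,314.
$67,314 is at or above the $9,000 minimum.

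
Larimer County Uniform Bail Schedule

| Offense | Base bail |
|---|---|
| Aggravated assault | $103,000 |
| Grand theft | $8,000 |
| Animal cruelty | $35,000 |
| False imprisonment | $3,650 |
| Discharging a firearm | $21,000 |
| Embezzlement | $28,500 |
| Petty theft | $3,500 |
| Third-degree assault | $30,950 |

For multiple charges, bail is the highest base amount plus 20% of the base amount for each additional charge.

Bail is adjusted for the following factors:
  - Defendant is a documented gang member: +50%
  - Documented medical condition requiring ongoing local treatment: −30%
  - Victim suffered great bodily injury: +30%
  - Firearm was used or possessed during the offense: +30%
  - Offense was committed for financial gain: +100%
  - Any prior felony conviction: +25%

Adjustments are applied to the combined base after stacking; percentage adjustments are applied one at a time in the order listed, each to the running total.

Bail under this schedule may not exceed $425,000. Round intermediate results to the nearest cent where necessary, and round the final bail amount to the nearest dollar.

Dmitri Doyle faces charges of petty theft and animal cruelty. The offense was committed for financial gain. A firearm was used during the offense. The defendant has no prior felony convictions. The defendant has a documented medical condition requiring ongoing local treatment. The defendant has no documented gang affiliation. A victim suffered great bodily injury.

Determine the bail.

Base amounts from the schedule: petty theft $3,500; animal cruelty $35,000.
Stacking rule: highest base plus 20% of each additional charge. Highest is animal cruelty at $35,000. Additional: $3,500 × 20% = $700. Combined base = $35,000 + $700 = $35,700.
Documented medical condition requiring ongoing local treatment (−30%): $35,700 × 0.7 = $24,990.
Victim suffered great bodily injury (+30%): $24,990 × 1.3 = $32,487.
Firearm was used or possessed during the offense (+30%): $32,487 × 1.3 = $42,233.10.
Offense was committed for financial gain (+100%): $42,233.10 × 2 = $84,466.20.
$84,466.20 is within the $425,000 maximum.
Rounded to the nearest dollar: $84,466.

$84,466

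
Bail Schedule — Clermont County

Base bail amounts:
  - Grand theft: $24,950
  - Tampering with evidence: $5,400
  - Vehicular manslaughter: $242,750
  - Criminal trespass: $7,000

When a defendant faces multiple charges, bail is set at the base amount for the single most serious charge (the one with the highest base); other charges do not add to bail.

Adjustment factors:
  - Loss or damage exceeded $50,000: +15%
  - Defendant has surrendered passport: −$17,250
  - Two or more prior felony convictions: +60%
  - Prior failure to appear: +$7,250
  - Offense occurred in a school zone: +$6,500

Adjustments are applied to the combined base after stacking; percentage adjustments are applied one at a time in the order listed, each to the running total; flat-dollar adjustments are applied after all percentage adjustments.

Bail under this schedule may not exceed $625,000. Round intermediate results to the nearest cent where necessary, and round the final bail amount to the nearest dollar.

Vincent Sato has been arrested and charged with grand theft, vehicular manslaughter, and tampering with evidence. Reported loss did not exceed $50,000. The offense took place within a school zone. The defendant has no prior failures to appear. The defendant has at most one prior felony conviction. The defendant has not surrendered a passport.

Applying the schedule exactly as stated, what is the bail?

Base amounts from the schedule: grand theft $24,950; vehicular manslaughter $242,750; tampering with evidence $5,400.
Stacking rule: use the highest base only. Highest is vehicular manslaughter at $242,750. Combined base = $242,750.
Offense occurred in a school zone (+$6,500 flat): $242,750 + $6,500 = $249,250.
$249,250 is within the $625,000 maximum.

$249,250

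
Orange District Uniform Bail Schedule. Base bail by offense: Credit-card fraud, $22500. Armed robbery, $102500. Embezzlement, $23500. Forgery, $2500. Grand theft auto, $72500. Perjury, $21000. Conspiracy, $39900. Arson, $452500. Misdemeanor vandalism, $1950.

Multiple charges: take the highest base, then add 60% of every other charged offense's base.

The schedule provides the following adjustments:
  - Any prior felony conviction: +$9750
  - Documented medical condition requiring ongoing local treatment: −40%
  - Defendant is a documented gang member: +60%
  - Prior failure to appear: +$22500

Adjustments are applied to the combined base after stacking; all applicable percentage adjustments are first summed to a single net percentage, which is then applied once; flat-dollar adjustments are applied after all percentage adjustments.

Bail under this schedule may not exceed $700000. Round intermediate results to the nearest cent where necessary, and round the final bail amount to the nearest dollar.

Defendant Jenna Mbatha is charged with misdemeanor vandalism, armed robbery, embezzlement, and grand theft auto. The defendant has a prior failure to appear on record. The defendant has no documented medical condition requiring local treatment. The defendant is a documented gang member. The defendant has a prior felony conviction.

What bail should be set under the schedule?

$290282

Base amounts from the schedule: misdemeanor vandalism $1950; armed robbery $102500; embezzlement $23500; grand theft auto $72500.
Stacking rule: highest base plus 60% of each additional charge. Highest is armed robbery at $102500. Additional: $1950 × 60% = $1170; $23500 × 60% = $14100; $72500 × 60% = $43500. Combined base = $102500 + $58770 = $161270.
Defendant is a documented gang member (+60%): $161270 × 1.6 = $258032.
Any prior felony conviction (+$9750 flat): $258032 + $9750 = $267782.
Prior failure to appear (+$22500 flat): $267782 + $22500 = $290282.
$290282 is within the $700000 maximum.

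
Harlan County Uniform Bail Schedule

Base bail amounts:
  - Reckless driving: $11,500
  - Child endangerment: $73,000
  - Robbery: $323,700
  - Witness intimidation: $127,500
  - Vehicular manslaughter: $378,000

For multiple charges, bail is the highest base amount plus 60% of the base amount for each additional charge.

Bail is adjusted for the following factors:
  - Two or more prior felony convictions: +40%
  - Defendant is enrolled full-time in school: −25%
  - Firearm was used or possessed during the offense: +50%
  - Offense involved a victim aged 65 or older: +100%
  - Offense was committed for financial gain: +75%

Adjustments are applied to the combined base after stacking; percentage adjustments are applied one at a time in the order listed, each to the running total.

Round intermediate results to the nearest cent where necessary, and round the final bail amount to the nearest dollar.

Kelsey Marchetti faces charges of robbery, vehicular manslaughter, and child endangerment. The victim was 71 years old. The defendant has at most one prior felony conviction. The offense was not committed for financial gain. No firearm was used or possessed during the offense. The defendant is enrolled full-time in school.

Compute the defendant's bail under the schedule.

Base amounts from the schedule: robbery $323,700; vehicular manslaughter $378,000; child endangerment $73,000.
Stacking rule: highest base plus 60% of each additional charge. Highest is vehicular manslaughter at $378,000. Additional: $323,700 × 60% = $194,220; $73,000 × 60% = $43,800. Combined base = $378,000 + $238,020 = $616,020.
Defendant is enrolled full-time in school (−25%): $616,020 × 0.75 = $462,015.
Offense involved a victim aged 65 or older (+100%): $462,015 × 2 = $924,030.

$924,030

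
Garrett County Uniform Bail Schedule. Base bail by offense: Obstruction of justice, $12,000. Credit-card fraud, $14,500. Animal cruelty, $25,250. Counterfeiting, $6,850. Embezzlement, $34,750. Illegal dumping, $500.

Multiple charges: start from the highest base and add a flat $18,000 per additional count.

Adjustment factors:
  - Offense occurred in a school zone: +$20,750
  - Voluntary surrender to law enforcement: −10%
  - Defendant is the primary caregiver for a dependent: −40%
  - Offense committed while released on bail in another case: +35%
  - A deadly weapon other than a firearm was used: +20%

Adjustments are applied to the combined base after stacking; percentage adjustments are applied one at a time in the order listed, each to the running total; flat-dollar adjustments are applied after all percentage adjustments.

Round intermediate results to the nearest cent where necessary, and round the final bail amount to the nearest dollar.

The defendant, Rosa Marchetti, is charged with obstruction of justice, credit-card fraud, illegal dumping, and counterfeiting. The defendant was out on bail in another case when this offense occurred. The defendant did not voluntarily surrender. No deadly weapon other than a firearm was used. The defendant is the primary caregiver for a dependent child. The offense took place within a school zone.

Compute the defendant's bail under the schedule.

Base amounts from the schedule: obstruction of justice $12,000; credit-card fraud $14,500; illegal dumping $500; counterfeiting $6,850.
Stacking rule: highest base plus $18,000 per additional charge. Highest is credit-card fraud at $14,500; 3 additional charges → +$54,000. Combined base = $68,500.
Defendant is the primary caregiver for a dependent (−40%): $68,500 × 0.6 = $41,100.
Offense committed while released on bail in another case (+35%): $41,100 × 1.35 = $55,485.
Offense occurred in a school zone (+$20,750 flat): $55,485 + $20,750 = $76,235.

$76,235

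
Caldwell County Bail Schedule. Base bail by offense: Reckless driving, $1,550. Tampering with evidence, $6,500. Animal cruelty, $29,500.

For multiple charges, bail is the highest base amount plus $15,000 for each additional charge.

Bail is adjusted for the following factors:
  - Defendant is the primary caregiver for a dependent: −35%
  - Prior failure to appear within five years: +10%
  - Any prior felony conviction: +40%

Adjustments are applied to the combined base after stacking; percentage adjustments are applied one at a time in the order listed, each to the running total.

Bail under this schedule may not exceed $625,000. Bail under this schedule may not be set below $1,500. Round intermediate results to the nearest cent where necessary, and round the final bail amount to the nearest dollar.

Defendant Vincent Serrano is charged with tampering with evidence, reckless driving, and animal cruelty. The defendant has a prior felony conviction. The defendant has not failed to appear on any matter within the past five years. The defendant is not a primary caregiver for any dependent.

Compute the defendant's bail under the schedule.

$83,300

Base amounts from the schedule: tampering with evidence $6,500; reckless driving $1,550; animal cruelty $29,500.
Stacking rule: highest base plus $15,000 per additional charge. Highest is animal cruelty at $29,500; 2 additional charges → +$30,000. Combined base = $59,500.
Any prior felony conviction (+40%): $59,500 × 1.4 = $83,300.
$83,300 is within the $625,000 maximum.
$83,300 is at or above the $1,500 minimum.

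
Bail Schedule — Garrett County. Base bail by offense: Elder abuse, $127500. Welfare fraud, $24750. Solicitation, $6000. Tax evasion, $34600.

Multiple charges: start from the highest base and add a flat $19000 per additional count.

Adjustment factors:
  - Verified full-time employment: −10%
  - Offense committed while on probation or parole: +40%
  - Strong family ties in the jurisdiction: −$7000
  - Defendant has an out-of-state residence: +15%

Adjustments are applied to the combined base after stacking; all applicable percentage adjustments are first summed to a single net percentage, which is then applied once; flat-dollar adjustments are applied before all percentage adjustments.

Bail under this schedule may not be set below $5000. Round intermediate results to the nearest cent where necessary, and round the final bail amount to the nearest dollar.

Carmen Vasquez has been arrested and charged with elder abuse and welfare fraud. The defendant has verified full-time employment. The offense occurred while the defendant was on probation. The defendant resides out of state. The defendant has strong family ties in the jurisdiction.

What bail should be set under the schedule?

Base amounts from the schedule: elder abuse $127500; welfare fraud $24750.
Stacking rule: highest base plus $19000 per additional charge. Highest is elder abuse at $127500; 1 additional charge → +$19000. Combined base = $146500.
Strong family ties in the jurisdiction (−$7000 flat): $146500 − $7000 = $139500.
Net percentage adjustment: −10% +40% +15% = +45%. $139500 × 1.45 = $202275.
$202275 is at or above the $5000 minimum.

$202275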